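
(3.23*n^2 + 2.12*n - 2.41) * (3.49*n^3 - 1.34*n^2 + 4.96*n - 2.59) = 11.2727*n^5 + 3.0706*n^4 + 4.7691*n^3 + 5.3789*n^2 - 17.4444*n + 6.2419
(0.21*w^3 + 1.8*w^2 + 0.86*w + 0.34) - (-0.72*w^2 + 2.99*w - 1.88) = 0.21*w^3 + 2.52*w^2 - 2.13*w + 2.22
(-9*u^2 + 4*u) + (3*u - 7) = -9*u^2 + 7*u - 7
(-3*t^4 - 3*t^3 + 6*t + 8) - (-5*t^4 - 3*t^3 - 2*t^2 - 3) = 2*t^4 + 2*t^2 + 6*t + 11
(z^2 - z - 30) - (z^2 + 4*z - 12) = -5*z - 18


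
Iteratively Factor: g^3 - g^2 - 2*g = (g - 2)*(g^2 + g) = g*(g - 2)*(g + 1)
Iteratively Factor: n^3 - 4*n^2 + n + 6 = (n - 2)*(n^2 - 2*n - 3) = (n - 2)*(n + 1)*(n - 3)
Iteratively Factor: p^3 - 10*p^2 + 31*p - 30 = (p - 3)*(p^2 - 7*p + 10) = (p - 3)*(p - 2)*(p - 5)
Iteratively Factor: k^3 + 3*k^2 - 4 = (k + 2)*(k^2 + k - 2) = (k + 2)^2*(k - 1)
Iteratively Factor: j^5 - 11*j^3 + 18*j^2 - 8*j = (j - 2)*(j^4 + 2*j^3 - 7*j^2 + 4*j) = (j - 2)*(j - 1)*(j^3 + 3*j^2 - 4*j) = (j - 2)*(j - 1)^2*(j^2 + 4*j) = (j - 2)*(j - 1)^2*(j + 4)*(j)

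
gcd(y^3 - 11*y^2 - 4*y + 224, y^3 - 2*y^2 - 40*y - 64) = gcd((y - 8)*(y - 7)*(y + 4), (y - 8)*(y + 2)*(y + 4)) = y^2 - 4*y - 32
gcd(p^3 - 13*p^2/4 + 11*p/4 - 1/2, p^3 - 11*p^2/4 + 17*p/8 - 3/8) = p^2 - 5*p/4 + 1/4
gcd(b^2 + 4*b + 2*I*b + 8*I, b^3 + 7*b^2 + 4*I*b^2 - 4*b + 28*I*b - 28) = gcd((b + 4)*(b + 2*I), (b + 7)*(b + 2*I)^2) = b + 2*I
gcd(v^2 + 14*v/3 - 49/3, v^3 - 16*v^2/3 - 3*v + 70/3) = v - 7/3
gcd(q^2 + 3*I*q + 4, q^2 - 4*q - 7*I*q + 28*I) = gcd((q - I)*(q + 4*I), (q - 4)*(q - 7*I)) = 1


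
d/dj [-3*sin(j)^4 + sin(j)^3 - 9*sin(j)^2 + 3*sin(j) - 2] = 3*(-4*sin(j)^3 + sin(j)^2 - 6*sin(j) + 1)*cos(j)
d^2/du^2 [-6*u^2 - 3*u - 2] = -12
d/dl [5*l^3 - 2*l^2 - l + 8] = 15*l^2 - 4*l - 1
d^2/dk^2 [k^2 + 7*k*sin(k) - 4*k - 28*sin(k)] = -7*k*sin(k) + 28*sin(k) + 14*cos(k) + 2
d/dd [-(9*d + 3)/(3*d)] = d^(-2)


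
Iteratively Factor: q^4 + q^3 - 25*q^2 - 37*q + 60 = (q + 4)*(q^3 - 3*q^2 - 13*q + 15) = (q - 5)*(q + 4)*(q^2 + 2*q - 3) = (q - 5)*(q + 3)*(q + 4)*(q - 1)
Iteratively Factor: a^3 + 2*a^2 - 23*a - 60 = (a + 4)*(a^2 - 2*a - 15) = (a - 5)*(a + 4)*(a + 3)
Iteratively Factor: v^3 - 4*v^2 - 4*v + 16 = (v + 2)*(v^2 - 6*v + 8) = (v - 4)*(v + 2)*(v - 2)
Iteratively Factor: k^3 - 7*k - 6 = (k + 2)*(k^2 - 2*k - 3) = (k - 3)*(k + 2)*(k + 1)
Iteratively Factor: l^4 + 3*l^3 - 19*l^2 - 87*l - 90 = (l - 5)*(l^3 + 8*l^2 + 21*l + 18) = (l - 5)*(l + 3)*(l^2 + 5*l + 6) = (l - 5)*(l + 3)^2*(l + 2)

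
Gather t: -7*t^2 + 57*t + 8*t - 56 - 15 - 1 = -7*t^2 + 65*t - 72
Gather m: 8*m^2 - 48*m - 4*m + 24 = 8*m^2 - 52*m + 24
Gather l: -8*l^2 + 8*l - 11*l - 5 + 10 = -8*l^2 - 3*l + 5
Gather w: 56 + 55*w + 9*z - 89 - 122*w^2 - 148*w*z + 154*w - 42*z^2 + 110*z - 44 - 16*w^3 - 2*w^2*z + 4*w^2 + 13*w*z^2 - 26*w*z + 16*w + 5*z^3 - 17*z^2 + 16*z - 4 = -16*w^3 + w^2*(-2*z - 118) + w*(13*z^2 - 174*z + 225) + 5*z^3 - 59*z^2 + 135*z - 81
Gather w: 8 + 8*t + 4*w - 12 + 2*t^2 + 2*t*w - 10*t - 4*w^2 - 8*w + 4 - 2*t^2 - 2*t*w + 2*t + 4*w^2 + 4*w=0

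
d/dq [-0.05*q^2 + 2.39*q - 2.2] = 2.39 - 0.1*q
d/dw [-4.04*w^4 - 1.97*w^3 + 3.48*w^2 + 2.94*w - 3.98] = -16.16*w^3 - 5.91*w^2 + 6.96*w + 2.94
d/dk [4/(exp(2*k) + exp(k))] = 4*(-2*exp(k) - 1)*exp(-k)/(exp(k) + 1)^2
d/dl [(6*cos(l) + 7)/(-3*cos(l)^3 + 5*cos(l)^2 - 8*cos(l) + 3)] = 16*(-36*cos(l)^3 - 33*cos(l)^2 + 70*cos(l) - 74)*sin(l)/(-41*cos(l) + 10*cos(2*l) - 3*cos(3*l) + 22)^2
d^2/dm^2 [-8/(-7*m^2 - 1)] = 112*(21*m^2 - 1)/(7*m^2 + 1)^3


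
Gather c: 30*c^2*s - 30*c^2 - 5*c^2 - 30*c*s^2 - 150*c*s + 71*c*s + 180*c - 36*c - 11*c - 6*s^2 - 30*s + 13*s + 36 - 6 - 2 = c^2*(30*s - 35) + c*(-30*s^2 - 79*s + 133) - 6*s^2 - 17*s + 28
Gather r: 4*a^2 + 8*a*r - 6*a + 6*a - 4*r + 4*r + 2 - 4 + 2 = 4*a^2 + 8*a*r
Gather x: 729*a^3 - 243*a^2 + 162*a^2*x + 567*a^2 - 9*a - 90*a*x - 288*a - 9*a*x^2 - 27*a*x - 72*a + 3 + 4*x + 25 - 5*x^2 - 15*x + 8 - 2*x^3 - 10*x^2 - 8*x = 729*a^3 + 324*a^2 - 369*a - 2*x^3 + x^2*(-9*a - 15) + x*(162*a^2 - 117*a - 19) + 36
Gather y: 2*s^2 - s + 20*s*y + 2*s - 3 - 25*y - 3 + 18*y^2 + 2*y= 2*s^2 + s + 18*y^2 + y*(20*s - 23) - 6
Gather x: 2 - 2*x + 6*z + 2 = -2*x + 6*z + 4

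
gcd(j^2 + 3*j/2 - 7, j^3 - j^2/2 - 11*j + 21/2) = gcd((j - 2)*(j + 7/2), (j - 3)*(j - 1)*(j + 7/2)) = j + 7/2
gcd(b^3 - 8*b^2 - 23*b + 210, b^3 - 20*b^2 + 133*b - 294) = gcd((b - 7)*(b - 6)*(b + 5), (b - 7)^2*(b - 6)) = b^2 - 13*b + 42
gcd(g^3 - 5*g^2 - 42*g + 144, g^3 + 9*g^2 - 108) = g^2 + 3*g - 18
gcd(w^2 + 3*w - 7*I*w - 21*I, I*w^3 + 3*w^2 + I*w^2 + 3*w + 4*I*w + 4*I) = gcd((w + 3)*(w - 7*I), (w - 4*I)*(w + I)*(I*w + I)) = 1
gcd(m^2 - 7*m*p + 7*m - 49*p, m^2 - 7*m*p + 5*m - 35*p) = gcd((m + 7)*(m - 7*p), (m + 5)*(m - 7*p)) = -m + 7*p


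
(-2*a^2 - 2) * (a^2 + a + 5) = -2*a^4 - 2*a^3 - 12*a^2 - 2*a - 10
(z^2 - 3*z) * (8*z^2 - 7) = 8*z^4 - 24*z^3 - 7*z^2 + 21*z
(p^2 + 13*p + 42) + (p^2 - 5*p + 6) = 2*p^2 + 8*p + 48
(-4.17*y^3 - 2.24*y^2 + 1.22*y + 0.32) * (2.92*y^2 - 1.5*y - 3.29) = -12.1764*y^5 - 0.285800000000001*y^4 + 20.6417*y^3 + 6.474*y^2 - 4.4938*y - 1.0528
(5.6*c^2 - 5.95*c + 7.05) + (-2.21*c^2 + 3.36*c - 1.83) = 3.39*c^2 - 2.59*c + 5.22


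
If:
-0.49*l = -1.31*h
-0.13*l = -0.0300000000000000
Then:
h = 0.09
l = 0.23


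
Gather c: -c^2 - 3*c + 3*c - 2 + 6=4 - c^2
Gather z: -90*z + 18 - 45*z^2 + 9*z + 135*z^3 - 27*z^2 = 135*z^3 - 72*z^2 - 81*z + 18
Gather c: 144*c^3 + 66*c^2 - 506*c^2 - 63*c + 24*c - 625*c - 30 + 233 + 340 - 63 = 144*c^3 - 440*c^2 - 664*c + 480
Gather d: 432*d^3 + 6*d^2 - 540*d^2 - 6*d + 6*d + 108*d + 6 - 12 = 432*d^3 - 534*d^2 + 108*d - 6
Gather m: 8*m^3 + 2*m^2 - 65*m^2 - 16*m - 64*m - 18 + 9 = 8*m^3 - 63*m^2 - 80*m - 9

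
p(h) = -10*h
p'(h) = -10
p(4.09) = -40.90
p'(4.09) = -10.00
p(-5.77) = 57.70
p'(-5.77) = -10.00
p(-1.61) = 16.10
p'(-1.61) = -10.00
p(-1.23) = 12.30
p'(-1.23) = -10.00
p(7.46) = -74.60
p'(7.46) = -10.00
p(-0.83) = 8.30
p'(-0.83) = -10.00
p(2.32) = -23.20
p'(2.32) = -10.00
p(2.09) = -20.90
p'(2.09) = -10.00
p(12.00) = -120.00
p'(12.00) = -10.00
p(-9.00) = 90.00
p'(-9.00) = -10.00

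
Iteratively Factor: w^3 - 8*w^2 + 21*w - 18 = (w - 2)*(w^2 - 6*w + 9) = (w - 3)*(w - 2)*(w - 3)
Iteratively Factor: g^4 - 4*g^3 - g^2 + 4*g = (g - 1)*(g^3 - 3*g^2 - 4*g) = g*(g - 1)*(g^2 - 3*g - 4) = g*(g - 1)*(g + 1)*(g - 4)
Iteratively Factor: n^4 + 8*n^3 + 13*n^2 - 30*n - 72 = (n + 3)*(n^3 + 5*n^2 - 2*n - 24) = (n - 2)*(n + 3)*(n^2 + 7*n + 12) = (n - 2)*(n + 3)^2*(n + 4)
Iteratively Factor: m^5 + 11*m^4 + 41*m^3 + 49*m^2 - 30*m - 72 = (m + 3)*(m^4 + 8*m^3 + 17*m^2 - 2*m - 24) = (m + 3)^2*(m^3 + 5*m^2 + 2*m - 8) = (m - 1)*(m + 3)^2*(m^2 + 6*m + 8) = (m - 1)*(m + 3)^2*(m + 4)*(m + 2)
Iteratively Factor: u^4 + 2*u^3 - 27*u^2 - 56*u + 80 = (u - 1)*(u^3 + 3*u^2 - 24*u - 80) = (u - 1)*(u + 4)*(u^2 - u - 20) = (u - 5)*(u - 1)*(u + 4)*(u + 4)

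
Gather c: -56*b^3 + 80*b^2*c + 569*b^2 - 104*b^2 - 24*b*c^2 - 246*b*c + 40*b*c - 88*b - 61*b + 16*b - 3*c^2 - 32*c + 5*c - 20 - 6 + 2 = -56*b^3 + 465*b^2 - 133*b + c^2*(-24*b - 3) + c*(80*b^2 - 206*b - 27) - 24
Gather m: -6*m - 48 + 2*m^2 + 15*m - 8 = 2*m^2 + 9*m - 56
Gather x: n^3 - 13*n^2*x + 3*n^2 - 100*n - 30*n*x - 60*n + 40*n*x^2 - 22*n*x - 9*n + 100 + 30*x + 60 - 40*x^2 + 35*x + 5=n^3 + 3*n^2 - 169*n + x^2*(40*n - 40) + x*(-13*n^2 - 52*n + 65) + 165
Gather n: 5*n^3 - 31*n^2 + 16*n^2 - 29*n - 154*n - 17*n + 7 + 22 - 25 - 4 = 5*n^3 - 15*n^2 - 200*n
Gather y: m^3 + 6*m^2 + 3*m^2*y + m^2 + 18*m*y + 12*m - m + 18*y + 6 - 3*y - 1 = m^3 + 7*m^2 + 11*m + y*(3*m^2 + 18*m + 15) + 5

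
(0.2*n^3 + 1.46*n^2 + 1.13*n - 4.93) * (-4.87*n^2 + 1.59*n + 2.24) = -0.974*n^5 - 6.7922*n^4 - 2.7337*n^3 + 29.0762*n^2 - 5.3075*n - 11.0432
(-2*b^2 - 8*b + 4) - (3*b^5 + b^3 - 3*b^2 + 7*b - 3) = -3*b^5 - b^3 + b^2 - 15*b + 7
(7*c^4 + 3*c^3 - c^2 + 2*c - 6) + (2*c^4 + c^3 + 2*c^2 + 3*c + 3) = 9*c^4 + 4*c^3 + c^2 + 5*c - 3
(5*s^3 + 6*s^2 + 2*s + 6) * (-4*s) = -20*s^4 - 24*s^3 - 8*s^2 - 24*s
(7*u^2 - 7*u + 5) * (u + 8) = 7*u^3 + 49*u^2 - 51*u + 40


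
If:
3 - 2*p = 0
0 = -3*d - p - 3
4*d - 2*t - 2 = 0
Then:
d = -3/2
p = 3/2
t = -4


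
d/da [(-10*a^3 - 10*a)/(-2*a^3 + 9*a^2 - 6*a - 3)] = 10*(-9*a^4 + 8*a^3 + 18*a^2 + 3)/(4*a^6 - 36*a^5 + 105*a^4 - 96*a^3 - 18*a^2 + 36*a + 9)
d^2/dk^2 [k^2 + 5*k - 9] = 2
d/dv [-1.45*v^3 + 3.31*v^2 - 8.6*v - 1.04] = -4.35*v^2 + 6.62*v - 8.6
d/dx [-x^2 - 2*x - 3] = -2*x - 2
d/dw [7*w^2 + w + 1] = 14*w + 1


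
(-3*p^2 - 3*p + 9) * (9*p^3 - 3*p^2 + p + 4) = -27*p^5 - 18*p^4 + 87*p^3 - 42*p^2 - 3*p + 36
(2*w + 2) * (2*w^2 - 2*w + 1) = 4*w^3 - 2*w + 2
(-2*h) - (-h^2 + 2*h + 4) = h^2 - 4*h - 4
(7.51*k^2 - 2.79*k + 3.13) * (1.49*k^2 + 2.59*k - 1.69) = 11.1899*k^4 + 15.2938*k^3 - 15.2543*k^2 + 12.8218*k - 5.2897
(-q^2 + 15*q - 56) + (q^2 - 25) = 15*q - 81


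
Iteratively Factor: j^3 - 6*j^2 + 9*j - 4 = (j - 1)*(j^2 - 5*j + 4) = (j - 1)^2*(j - 4)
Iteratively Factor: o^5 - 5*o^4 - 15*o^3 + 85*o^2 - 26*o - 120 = (o - 5)*(o^4 - 15*o^2 + 10*o + 24) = (o - 5)*(o + 4)*(o^3 - 4*o^2 + o + 6) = (o - 5)*(o - 2)*(o + 4)*(o^2 - 2*o - 3) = (o - 5)*(o - 3)*(o - 2)*(o + 4)*(o + 1)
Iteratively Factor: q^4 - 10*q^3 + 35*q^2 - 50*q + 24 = (q - 4)*(q^3 - 6*q^2 + 11*q - 6) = (q - 4)*(q - 2)*(q^2 - 4*q + 3) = (q - 4)*(q - 3)*(q - 2)*(q - 1)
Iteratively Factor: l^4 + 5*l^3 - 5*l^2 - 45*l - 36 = (l + 1)*(l^3 + 4*l^2 - 9*l - 36) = (l - 3)*(l + 1)*(l^2 + 7*l + 12) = (l - 3)*(l + 1)*(l + 4)*(l + 3)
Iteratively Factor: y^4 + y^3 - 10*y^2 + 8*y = (y - 2)*(y^3 + 3*y^2 - 4*y) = y*(y - 2)*(y^2 + 3*y - 4) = y*(y - 2)*(y + 4)*(y - 1)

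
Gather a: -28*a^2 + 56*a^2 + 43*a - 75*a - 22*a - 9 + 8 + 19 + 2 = 28*a^2 - 54*a + 20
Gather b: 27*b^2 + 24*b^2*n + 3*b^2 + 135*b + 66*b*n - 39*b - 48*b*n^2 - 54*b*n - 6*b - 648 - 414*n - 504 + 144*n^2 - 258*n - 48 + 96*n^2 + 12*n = b^2*(24*n + 30) + b*(-48*n^2 + 12*n + 90) + 240*n^2 - 660*n - 1200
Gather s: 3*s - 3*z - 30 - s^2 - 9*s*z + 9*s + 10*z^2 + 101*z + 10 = -s^2 + s*(12 - 9*z) + 10*z^2 + 98*z - 20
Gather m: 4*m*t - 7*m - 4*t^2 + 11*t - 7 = m*(4*t - 7) - 4*t^2 + 11*t - 7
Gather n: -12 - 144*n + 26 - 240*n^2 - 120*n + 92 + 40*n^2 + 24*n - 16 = -200*n^2 - 240*n + 90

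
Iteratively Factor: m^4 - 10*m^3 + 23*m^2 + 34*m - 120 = (m - 5)*(m^3 - 5*m^2 - 2*m + 24) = (m - 5)*(m - 4)*(m^2 - m - 6) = (m - 5)*(m - 4)*(m - 3)*(m + 2)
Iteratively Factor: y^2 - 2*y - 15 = (y + 3)*(y - 5)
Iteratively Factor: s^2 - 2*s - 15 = (s + 3)*(s - 5)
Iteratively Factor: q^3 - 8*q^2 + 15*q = (q - 5)*(q^2 - 3*q) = (q - 5)*(q - 3)*(q)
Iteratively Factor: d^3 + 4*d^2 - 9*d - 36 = (d + 4)*(d^2 - 9) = (d + 3)*(d + 4)*(d - 3)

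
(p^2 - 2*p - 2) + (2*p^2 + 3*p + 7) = 3*p^2 + p + 5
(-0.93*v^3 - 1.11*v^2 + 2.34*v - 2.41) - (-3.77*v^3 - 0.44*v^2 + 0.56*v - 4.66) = 2.84*v^3 - 0.67*v^2 + 1.78*v + 2.25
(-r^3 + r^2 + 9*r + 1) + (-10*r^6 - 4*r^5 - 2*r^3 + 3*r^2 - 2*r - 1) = -10*r^6 - 4*r^5 - 3*r^3 + 4*r^2 + 7*r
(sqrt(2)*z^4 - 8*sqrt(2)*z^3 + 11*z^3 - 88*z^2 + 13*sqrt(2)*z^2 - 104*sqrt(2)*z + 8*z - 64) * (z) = sqrt(2)*z^5 - 8*sqrt(2)*z^4 + 11*z^4 - 88*z^3 + 13*sqrt(2)*z^3 - 104*sqrt(2)*z^2 + 8*z^2 - 64*z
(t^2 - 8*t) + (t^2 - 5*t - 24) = 2*t^2 - 13*t - 24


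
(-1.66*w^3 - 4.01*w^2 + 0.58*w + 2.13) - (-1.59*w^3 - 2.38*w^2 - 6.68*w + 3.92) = -0.0699999999999998*w^3 - 1.63*w^2 + 7.26*w - 1.79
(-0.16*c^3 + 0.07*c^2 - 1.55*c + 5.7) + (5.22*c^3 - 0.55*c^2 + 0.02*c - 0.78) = 5.06*c^3 - 0.48*c^2 - 1.53*c + 4.92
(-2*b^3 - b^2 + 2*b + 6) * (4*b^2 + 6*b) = -8*b^5 - 16*b^4 + 2*b^3 + 36*b^2 + 36*b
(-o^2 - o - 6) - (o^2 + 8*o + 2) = -2*o^2 - 9*o - 8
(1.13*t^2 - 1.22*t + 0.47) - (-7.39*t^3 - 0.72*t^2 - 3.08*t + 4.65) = 7.39*t^3 + 1.85*t^2 + 1.86*t - 4.18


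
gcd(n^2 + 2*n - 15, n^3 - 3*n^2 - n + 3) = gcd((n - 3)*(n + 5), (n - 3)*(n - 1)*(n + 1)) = n - 3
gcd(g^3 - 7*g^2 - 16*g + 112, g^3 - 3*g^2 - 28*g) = g^2 - 3*g - 28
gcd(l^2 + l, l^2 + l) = l^2 + l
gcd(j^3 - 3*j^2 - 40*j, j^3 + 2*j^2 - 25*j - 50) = j + 5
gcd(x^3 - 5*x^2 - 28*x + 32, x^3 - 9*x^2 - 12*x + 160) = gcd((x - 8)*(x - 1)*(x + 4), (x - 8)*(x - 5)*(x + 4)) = x^2 - 4*x - 32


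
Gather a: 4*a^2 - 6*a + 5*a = 4*a^2 - a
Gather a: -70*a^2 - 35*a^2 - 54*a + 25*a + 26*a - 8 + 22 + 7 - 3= -105*a^2 - 3*a + 18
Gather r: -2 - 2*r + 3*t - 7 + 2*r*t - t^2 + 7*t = r*(2*t - 2) - t^2 + 10*t - 9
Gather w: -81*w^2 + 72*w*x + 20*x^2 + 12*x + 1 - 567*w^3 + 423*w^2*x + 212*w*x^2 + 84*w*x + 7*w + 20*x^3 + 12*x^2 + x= -567*w^3 + w^2*(423*x - 81) + w*(212*x^2 + 156*x + 7) + 20*x^3 + 32*x^2 + 13*x + 1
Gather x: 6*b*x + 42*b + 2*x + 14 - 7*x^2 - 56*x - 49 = 42*b - 7*x^2 + x*(6*b - 54) - 35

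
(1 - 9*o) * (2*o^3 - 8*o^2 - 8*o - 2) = -18*o^4 + 74*o^3 + 64*o^2 + 10*o - 2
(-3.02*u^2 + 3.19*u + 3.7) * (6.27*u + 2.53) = -18.9354*u^3 + 12.3607*u^2 + 31.2697*u + 9.361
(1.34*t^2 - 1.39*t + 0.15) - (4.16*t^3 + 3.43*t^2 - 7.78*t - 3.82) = -4.16*t^3 - 2.09*t^2 + 6.39*t + 3.97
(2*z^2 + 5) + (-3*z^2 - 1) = 4 - z^2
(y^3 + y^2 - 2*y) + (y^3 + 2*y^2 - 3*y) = 2*y^3 + 3*y^2 - 5*y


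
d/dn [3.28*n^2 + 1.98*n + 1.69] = 6.56*n + 1.98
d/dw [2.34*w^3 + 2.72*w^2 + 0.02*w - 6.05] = 7.02*w^2 + 5.44*w + 0.02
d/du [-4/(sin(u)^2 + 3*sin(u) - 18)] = 4*(2*sin(u) + 3)*cos(u)/(sin(u)^2 + 3*sin(u) - 18)^2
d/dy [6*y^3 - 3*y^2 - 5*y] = 18*y^2 - 6*y - 5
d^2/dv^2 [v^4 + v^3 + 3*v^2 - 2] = 12*v^2 + 6*v + 6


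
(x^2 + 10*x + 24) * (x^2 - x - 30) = x^4 + 9*x^3 - 16*x^2 - 324*x - 720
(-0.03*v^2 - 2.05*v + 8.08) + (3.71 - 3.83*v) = -0.03*v^2 - 5.88*v + 11.79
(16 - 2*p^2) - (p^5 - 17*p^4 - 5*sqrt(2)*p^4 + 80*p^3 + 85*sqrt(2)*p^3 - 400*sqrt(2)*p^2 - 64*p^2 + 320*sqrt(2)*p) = -p^5 + 5*sqrt(2)*p^4 + 17*p^4 - 85*sqrt(2)*p^3 - 80*p^3 + 62*p^2 + 400*sqrt(2)*p^2 - 320*sqrt(2)*p + 16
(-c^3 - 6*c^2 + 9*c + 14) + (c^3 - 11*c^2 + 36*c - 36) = -17*c^2 + 45*c - 22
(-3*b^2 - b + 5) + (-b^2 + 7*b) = -4*b^2 + 6*b + 5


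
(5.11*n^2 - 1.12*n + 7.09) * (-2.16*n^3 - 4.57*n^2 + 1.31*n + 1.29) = -11.0376*n^5 - 20.9335*n^4 - 3.5019*n^3 - 27.2766*n^2 + 7.8431*n + 9.1461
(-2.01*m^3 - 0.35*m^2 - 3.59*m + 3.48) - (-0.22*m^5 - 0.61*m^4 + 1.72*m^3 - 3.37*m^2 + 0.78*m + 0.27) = 0.22*m^5 + 0.61*m^4 - 3.73*m^3 + 3.02*m^2 - 4.37*m + 3.21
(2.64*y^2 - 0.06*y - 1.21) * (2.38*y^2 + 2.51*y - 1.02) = 6.2832*y^4 + 6.4836*y^3 - 5.7232*y^2 - 2.9759*y + 1.2342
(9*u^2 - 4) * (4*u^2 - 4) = 36*u^4 - 52*u^2 + 16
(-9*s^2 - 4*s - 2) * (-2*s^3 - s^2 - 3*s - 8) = 18*s^5 + 17*s^4 + 35*s^3 + 86*s^2 + 38*s + 16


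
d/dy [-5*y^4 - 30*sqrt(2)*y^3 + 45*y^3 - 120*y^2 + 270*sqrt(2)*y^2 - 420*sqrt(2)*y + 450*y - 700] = -20*y^3 - 90*sqrt(2)*y^2 + 135*y^2 - 240*y + 540*sqrt(2)*y - 420*sqrt(2) + 450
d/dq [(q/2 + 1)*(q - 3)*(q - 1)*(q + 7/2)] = 2*q^3 + 9*q^2/4 - 12*q - 23/4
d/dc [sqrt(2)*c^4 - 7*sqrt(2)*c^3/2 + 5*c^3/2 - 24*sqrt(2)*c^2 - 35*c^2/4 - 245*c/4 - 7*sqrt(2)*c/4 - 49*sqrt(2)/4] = 4*sqrt(2)*c^3 - 21*sqrt(2)*c^2/2 + 15*c^2/2 - 48*sqrt(2)*c - 35*c/2 - 245/4 - 7*sqrt(2)/4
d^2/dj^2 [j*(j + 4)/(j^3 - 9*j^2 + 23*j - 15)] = 2*(j^6 + 12*j^5 - 177*j^4 + 544*j^3 - 45*j^2 - 1620*j + 1605)/(j^9 - 27*j^8 + 312*j^7 - 2016*j^6 + 7986*j^5 - 19998*j^4 + 31472*j^3 - 29880*j^2 + 15525*j - 3375)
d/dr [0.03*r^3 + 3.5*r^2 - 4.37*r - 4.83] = 0.09*r^2 + 7.0*r - 4.37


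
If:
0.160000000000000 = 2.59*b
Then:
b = 0.06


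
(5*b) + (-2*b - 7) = 3*b - 7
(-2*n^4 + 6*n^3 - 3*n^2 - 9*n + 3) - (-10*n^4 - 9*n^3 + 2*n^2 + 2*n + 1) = 8*n^4 + 15*n^3 - 5*n^2 - 11*n + 2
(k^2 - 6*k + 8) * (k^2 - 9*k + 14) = k^4 - 15*k^3 + 76*k^2 - 156*k + 112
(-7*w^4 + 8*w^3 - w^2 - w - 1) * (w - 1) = -7*w^5 + 15*w^4 - 9*w^3 + 1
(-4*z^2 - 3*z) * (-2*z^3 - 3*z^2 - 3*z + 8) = 8*z^5 + 18*z^4 + 21*z^3 - 23*z^2 - 24*z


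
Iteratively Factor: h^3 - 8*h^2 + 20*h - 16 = (h - 2)*(h^2 - 6*h + 8) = (h - 2)^2*(h - 4)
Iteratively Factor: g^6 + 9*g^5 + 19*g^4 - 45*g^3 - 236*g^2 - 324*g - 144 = (g + 2)*(g^5 + 7*g^4 + 5*g^3 - 55*g^2 - 126*g - 72) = (g + 2)^2*(g^4 + 5*g^3 - 5*g^2 - 45*g - 36) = (g + 2)^2*(g + 4)*(g^3 + g^2 - 9*g - 9) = (g - 3)*(g + 2)^2*(g + 4)*(g^2 + 4*g + 3) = (g - 3)*(g + 2)^2*(g + 3)*(g + 4)*(g + 1)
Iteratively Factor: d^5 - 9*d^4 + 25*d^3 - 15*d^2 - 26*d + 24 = (d - 4)*(d^4 - 5*d^3 + 5*d^2 + 5*d - 6) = (d - 4)*(d + 1)*(d^3 - 6*d^2 + 11*d - 6) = (d - 4)*(d - 3)*(d + 1)*(d^2 - 3*d + 2) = (d - 4)*(d - 3)*(d - 1)*(d + 1)*(d - 2)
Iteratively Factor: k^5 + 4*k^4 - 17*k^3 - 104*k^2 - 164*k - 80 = (k + 2)*(k^4 + 2*k^3 - 21*k^2 - 62*k - 40) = (k + 2)^2*(k^3 - 21*k - 20) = (k + 1)*(k + 2)^2*(k^2 - k - 20) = (k - 5)*(k + 1)*(k + 2)^2*(k + 4)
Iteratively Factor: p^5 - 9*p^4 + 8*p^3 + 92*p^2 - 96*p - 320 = (p - 4)*(p^4 - 5*p^3 - 12*p^2 + 44*p + 80) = (p - 4)*(p + 2)*(p^3 - 7*p^2 + 2*p + 40) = (p - 5)*(p - 4)*(p + 2)*(p^2 - 2*p - 8) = (p - 5)*(p - 4)*(p + 2)^2*(p - 4)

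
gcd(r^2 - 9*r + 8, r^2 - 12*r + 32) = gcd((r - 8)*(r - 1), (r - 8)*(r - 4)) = r - 8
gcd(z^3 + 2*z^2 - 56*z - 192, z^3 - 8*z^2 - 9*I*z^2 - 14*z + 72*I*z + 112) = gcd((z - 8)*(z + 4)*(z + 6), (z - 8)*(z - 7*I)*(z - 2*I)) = z - 8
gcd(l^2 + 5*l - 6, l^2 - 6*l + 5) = l - 1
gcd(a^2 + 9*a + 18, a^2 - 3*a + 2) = 1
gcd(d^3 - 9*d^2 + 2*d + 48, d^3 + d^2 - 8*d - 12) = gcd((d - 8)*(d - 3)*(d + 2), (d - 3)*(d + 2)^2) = d^2 - d - 6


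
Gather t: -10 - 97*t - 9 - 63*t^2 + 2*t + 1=-63*t^2 - 95*t - 18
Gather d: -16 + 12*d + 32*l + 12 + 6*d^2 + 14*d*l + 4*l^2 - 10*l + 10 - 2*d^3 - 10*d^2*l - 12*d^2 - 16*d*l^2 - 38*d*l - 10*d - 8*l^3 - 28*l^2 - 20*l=-2*d^3 + d^2*(-10*l - 6) + d*(-16*l^2 - 24*l + 2) - 8*l^3 - 24*l^2 + 2*l + 6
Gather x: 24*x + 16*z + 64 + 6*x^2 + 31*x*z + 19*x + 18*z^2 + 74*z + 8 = 6*x^2 + x*(31*z + 43) + 18*z^2 + 90*z + 72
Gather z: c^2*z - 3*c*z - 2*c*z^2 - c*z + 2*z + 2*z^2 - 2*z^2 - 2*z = -2*c*z^2 + z*(c^2 - 4*c)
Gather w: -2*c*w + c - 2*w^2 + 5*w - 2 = c - 2*w^2 + w*(5 - 2*c) - 2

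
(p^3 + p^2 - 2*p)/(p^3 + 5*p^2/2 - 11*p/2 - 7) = 2*p*(p^2 + p - 2)/(2*p^3 + 5*p^2 - 11*p - 14)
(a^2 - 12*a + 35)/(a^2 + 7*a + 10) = (a^2 - 12*a + 35)/(a^2 + 7*a + 10)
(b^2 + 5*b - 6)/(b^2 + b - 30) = (b - 1)/(b - 5)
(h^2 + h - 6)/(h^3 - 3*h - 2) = (h + 3)/(h^2 + 2*h + 1)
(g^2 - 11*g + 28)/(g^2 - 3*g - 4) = (g - 7)/(g + 1)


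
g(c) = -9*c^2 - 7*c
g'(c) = -18*c - 7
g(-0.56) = 1.10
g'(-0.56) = 3.08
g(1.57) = -33.17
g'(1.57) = -35.26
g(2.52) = -74.79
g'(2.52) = -52.36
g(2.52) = -74.79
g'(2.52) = -52.36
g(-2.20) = -28.16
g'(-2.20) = 32.60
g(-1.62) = -12.28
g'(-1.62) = 22.16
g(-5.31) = -216.59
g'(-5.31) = 88.58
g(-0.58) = 1.03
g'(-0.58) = 3.44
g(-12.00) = -1212.00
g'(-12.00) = 209.00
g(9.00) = -792.00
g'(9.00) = -169.00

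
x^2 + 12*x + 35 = (x + 5)*(x + 7)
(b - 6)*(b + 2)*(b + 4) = b^3 - 28*b - 48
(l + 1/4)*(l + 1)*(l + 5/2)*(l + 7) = l^4 + 43*l^3/4 + 237*l^2/8 + 97*l/4 + 35/8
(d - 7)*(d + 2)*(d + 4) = d^3 - d^2 - 34*d - 56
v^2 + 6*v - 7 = (v - 1)*(v + 7)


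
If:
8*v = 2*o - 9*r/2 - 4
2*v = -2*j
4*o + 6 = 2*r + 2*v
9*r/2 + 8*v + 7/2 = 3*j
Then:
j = -11/4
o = -31/8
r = -15/2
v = 11/4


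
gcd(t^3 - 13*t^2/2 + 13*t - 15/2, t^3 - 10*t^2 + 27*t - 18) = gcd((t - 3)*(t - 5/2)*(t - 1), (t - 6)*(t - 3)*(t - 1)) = t^2 - 4*t + 3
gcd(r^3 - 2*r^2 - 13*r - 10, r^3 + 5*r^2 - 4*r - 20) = r + 2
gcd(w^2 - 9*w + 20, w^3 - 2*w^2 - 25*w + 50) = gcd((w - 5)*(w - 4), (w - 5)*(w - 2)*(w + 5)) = w - 5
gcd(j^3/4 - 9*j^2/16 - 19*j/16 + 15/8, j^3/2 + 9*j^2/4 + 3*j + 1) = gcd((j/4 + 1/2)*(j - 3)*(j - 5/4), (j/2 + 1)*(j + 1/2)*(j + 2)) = j + 2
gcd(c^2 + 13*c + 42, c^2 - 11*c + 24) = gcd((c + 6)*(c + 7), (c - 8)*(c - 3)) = 1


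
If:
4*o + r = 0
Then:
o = -r/4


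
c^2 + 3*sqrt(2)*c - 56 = (c - 4*sqrt(2))*(c + 7*sqrt(2))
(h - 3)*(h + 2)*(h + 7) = h^3 + 6*h^2 - 13*h - 42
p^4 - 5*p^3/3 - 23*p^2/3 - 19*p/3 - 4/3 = (p - 4)*(p + 1/3)*(p + 1)^2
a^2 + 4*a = a*(a + 4)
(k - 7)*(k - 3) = k^2 - 10*k + 21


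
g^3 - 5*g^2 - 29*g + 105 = (g - 7)*(g - 3)*(g + 5)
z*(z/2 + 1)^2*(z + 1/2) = z^4/4 + 9*z^3/8 + 3*z^2/2 + z/2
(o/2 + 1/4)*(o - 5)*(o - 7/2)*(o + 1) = o^4/2 - 7*o^3/2 + 21*o^2/8 + 11*o + 35/8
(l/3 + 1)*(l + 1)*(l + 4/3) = l^3/3 + 16*l^2/9 + 25*l/9 + 4/3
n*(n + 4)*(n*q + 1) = n^3*q + 4*n^2*q + n^2 + 4*n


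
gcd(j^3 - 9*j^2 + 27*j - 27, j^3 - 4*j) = 1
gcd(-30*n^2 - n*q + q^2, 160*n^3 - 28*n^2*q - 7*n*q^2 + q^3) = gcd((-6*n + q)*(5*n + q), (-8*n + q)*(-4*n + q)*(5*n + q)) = 5*n + q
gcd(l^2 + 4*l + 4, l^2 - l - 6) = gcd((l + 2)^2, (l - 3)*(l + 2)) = l + 2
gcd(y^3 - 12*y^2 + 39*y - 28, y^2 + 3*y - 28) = y - 4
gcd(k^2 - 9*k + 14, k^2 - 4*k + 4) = k - 2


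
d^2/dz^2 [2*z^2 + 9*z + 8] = 4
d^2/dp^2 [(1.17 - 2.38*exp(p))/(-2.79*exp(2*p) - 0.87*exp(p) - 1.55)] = (18.526158*exp(4*p) - 42.206562*exp(3*p) - 70.273683*exp(2*p) + 16.143657*exp(p) + 7.295695)*exp(p)/(21.717639*exp(6*p) + 20.316501*exp(5*p) + 42.531318*exp(4*p) + 23.232393*exp(3*p) + 23.62851*exp(2*p) + 6.270525*exp(p) + 3.723875)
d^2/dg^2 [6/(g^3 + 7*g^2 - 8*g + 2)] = 12*(-(3*g + 7)*(g^3 + 7*g^2 - 8*g + 2) + (3*g^2 + 14*g - 8)^2)/(g^3 + 7*g^2 - 8*g + 2)^3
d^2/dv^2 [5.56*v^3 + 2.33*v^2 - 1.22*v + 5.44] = 33.36*v + 4.66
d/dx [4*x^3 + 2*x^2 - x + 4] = 12*x^2 + 4*x - 1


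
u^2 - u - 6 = (u - 3)*(u + 2)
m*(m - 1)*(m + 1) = m^3 - m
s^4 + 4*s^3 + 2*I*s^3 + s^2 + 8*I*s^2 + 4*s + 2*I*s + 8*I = (s + 4)*(s - I)*(s + I)*(s + 2*I)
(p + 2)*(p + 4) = p^2 + 6*p + 8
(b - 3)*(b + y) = b^2 + b*y - 3*b - 3*y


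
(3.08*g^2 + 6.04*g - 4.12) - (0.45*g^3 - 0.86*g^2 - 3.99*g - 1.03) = -0.45*g^3 + 3.94*g^2 + 10.03*g - 3.09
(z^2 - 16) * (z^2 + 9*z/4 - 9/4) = z^4 + 9*z^3/4 - 73*z^2/4 - 36*z + 36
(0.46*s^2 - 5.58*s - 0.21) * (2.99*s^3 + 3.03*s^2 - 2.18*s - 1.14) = 1.3754*s^5 - 15.2904*s^4 - 18.5381*s^3 + 11.0037*s^2 + 6.819*s + 0.2394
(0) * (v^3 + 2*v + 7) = 0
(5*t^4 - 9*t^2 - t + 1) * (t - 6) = 5*t^5 - 30*t^4 - 9*t^3 + 53*t^2 + 7*t - 6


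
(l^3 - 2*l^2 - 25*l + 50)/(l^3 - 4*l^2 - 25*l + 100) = (l - 2)/(l - 4)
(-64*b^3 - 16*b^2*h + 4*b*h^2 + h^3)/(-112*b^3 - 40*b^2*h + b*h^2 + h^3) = (4*b - h)/(7*b - h)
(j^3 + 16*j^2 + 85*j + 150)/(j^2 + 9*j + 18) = (j^2 + 10*j + 25)/(j + 3)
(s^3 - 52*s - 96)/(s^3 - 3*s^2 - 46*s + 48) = (s + 2)/(s - 1)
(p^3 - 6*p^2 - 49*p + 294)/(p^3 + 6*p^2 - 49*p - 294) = (p - 6)/(p + 6)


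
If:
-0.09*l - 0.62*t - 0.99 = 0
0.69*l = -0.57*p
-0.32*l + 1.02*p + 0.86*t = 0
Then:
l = -0.82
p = 0.99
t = -1.48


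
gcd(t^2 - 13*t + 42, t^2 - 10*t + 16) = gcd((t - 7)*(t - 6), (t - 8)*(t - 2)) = 1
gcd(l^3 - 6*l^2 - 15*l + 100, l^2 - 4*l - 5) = l - 5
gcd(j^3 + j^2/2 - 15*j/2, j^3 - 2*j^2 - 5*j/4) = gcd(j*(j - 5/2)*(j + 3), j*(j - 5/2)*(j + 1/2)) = j^2 - 5*j/2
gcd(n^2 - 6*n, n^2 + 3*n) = n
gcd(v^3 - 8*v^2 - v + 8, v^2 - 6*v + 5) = v - 1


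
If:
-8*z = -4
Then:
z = 1/2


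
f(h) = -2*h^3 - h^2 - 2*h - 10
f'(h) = -6*h^2 - 2*h - 2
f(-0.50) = -9.00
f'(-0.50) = -2.50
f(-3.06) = 44.06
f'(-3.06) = -52.06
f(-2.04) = 6.90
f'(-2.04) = -22.89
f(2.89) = -72.41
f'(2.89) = -57.89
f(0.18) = -10.40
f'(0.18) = -2.55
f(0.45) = -11.28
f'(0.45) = -4.12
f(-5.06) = 233.62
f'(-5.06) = -145.50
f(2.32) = -45.00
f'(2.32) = -38.93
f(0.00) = -10.00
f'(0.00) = -2.00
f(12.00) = -3634.00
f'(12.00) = -890.00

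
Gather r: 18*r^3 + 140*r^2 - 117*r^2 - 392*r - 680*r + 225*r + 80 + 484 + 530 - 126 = 18*r^3 + 23*r^2 - 847*r + 968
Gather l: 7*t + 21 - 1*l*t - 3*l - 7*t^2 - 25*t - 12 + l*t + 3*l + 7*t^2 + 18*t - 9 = 0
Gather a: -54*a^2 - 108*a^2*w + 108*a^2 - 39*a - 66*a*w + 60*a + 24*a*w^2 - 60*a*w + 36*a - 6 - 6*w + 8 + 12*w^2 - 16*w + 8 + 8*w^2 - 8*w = a^2*(54 - 108*w) + a*(24*w^2 - 126*w + 57) + 20*w^2 - 30*w + 10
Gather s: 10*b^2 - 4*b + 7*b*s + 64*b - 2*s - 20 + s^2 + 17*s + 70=10*b^2 + 60*b + s^2 + s*(7*b + 15) + 50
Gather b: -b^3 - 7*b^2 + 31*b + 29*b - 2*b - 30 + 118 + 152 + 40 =-b^3 - 7*b^2 + 58*b + 280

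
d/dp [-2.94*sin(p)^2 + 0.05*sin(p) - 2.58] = (0.05 - 5.88*sin(p))*cos(p)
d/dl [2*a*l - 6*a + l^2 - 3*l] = 2*a + 2*l - 3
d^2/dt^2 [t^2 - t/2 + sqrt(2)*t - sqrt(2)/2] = 2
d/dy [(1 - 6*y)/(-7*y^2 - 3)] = 2*(-21*y^2 + 7*y + 9)/(49*y^4 + 42*y^2 + 9)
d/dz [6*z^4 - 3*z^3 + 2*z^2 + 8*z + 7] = 24*z^3 - 9*z^2 + 4*z + 8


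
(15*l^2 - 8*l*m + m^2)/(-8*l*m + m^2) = (-15*l^2 + 8*l*m - m^2)/(m*(8*l - m))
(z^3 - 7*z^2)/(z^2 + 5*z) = z*(z - 7)/(z + 5)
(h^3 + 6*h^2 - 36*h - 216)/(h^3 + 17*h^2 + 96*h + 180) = (h - 6)/(h + 5)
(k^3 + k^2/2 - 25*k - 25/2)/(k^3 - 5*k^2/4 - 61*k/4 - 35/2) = 2*(2*k^2 + 11*k + 5)/(4*k^2 + 15*k + 14)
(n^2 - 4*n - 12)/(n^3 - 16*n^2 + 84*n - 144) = (n + 2)/(n^2 - 10*n + 24)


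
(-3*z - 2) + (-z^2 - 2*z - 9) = -z^2 - 5*z - 11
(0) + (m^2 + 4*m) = m^2 + 4*m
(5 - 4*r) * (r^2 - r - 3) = -4*r^3 + 9*r^2 + 7*r - 15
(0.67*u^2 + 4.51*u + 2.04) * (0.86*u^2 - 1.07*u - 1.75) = 0.5762*u^4 + 3.1617*u^3 - 4.2438*u^2 - 10.0753*u - 3.57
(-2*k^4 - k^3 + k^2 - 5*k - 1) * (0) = 0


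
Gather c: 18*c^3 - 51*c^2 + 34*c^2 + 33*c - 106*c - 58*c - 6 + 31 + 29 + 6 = 18*c^3 - 17*c^2 - 131*c + 60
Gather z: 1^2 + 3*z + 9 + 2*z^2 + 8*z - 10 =2*z^2 + 11*z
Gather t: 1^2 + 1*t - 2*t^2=-2*t^2 + t + 1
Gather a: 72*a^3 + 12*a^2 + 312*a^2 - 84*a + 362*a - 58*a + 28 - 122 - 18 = 72*a^3 + 324*a^2 + 220*a - 112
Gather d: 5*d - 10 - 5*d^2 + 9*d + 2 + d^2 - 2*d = -4*d^2 + 12*d - 8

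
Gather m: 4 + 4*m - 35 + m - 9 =5*m - 40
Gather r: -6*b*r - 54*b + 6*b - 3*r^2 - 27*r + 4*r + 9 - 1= -48*b - 3*r^2 + r*(-6*b - 23) + 8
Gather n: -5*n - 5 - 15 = -5*n - 20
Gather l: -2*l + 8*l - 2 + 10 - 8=6*l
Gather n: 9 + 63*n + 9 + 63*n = 126*n + 18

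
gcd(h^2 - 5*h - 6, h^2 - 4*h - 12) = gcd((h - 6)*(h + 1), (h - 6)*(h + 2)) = h - 6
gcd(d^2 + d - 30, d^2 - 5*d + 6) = 1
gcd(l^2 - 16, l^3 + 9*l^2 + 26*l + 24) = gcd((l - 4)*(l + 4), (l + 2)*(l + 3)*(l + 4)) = l + 4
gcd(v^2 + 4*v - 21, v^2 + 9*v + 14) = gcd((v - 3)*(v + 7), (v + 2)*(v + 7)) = v + 7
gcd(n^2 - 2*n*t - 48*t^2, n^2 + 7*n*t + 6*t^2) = n + 6*t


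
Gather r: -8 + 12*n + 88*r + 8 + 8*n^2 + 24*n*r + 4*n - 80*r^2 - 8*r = 8*n^2 + 16*n - 80*r^2 + r*(24*n + 80)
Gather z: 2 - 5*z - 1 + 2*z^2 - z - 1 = 2*z^2 - 6*z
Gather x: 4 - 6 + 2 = 0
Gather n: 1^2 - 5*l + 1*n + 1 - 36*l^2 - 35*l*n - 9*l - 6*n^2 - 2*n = -36*l^2 - 14*l - 6*n^2 + n*(-35*l - 1) + 2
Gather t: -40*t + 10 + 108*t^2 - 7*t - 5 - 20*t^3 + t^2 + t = -20*t^3 + 109*t^2 - 46*t + 5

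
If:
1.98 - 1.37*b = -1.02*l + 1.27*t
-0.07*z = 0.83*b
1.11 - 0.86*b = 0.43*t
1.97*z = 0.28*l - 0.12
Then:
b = -0.01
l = 1.28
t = 2.60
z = 0.12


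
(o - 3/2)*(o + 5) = o^2 + 7*o/2 - 15/2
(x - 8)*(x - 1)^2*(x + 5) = x^4 - 5*x^3 - 33*x^2 + 77*x - 40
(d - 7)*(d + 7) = d^2 - 49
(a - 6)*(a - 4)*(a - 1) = a^3 - 11*a^2 + 34*a - 24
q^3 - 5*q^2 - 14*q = q*(q - 7)*(q + 2)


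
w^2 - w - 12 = (w - 4)*(w + 3)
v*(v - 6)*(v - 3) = v^3 - 9*v^2 + 18*v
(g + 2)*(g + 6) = g^2 + 8*g + 12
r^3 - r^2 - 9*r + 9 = (r - 3)*(r - 1)*(r + 3)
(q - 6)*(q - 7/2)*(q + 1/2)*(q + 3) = q^4 - 6*q^3 - 43*q^2/4 + 237*q/4 + 63/2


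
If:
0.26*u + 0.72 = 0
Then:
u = -2.77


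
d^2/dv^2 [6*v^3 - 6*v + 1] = 36*v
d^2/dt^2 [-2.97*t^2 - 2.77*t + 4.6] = -5.94000000000000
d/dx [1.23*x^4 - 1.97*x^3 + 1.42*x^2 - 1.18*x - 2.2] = 4.92*x^3 - 5.91*x^2 + 2.84*x - 1.18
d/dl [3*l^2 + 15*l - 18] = 6*l + 15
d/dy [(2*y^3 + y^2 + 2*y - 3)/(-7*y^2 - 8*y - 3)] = 2*(-7*y^4 - 16*y^3 - 6*y^2 - 24*y - 15)/(49*y^4 + 112*y^3 + 106*y^2 + 48*y + 9)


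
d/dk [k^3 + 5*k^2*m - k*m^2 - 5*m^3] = 3*k^2 + 10*k*m - m^2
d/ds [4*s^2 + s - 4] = 8*s + 1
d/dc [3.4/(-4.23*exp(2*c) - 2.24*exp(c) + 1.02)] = (28.764*exp(c) + 7.616)*exp(c)/(4.23*exp(2*c) + 2.24*exp(c) - 1.02)^2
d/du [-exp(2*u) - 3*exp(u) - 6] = (-2*exp(u) - 3)*exp(u)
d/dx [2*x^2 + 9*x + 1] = 4*x + 9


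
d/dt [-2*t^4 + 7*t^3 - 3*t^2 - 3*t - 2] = -8*t^3 + 21*t^2 - 6*t - 3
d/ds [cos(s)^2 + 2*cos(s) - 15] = -2*(cos(s) + 1)*sin(s)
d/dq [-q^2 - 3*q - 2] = -2*q - 3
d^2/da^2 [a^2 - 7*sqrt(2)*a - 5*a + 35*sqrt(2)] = 2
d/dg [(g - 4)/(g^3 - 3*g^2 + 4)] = (g^3 - 3*g^2 - 3*g*(g - 4)*(g - 2) + 4)/(g^3 - 3*g^2 + 4)^2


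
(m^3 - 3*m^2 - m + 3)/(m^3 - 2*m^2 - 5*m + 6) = (m + 1)/(m + 2)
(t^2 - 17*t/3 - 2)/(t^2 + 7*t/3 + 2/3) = (t - 6)/(t + 2)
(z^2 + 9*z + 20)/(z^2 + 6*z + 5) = (z + 4)/(z + 1)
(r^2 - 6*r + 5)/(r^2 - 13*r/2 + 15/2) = 2*(r - 1)/(2*r - 3)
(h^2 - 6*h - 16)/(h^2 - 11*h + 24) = (h + 2)/(h - 3)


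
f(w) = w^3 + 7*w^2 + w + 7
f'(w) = 3*w^2 + 14*w + 1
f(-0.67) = 9.17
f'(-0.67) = -7.03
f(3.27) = 120.09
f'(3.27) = 78.86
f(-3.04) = 40.56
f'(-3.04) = -13.84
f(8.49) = 1132.01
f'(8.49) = 336.10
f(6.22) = 524.68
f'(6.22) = 204.15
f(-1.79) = 21.90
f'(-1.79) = -14.45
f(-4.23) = 52.33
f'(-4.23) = -4.54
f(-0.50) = 8.12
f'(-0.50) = -5.25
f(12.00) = 2755.00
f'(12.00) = 601.00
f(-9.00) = -164.00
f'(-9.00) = 118.00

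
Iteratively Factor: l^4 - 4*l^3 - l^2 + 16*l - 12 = (l - 3)*(l^3 - l^2 - 4*l + 4) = (l - 3)*(l - 2)*(l^2 + l - 2) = (l - 3)*(l - 2)*(l - 1)*(l + 2)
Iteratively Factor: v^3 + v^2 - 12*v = (v)*(v^2 + v - 12) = v*(v - 3)*(v + 4)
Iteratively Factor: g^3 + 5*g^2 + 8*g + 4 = (g + 1)*(g^2 + 4*g + 4) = (g + 1)*(g + 2)*(g + 2)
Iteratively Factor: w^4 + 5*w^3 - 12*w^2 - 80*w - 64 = (w + 4)*(w^3 + w^2 - 16*w - 16) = (w - 4)*(w + 4)*(w^2 + 5*w + 4) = (w - 4)*(w + 4)^2*(w + 1)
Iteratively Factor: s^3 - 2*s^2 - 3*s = (s + 1)*(s^2 - 3*s) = s*(s + 1)*(s - 3)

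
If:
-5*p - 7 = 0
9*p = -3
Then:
No Solution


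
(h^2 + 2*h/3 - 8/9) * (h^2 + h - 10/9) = h^4 + 5*h^3/3 - 4*h^2/3 - 44*h/27 + 80/81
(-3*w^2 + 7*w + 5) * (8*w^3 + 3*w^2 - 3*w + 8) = -24*w^5 + 47*w^4 + 70*w^3 - 30*w^2 + 41*w + 40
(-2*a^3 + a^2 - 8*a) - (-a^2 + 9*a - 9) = -2*a^3 + 2*a^2 - 17*a + 9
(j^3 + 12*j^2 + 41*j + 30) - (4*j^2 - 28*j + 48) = j^3 + 8*j^2 + 69*j - 18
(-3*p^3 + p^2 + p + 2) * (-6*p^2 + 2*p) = 18*p^5 - 12*p^4 - 4*p^3 - 10*p^2 + 4*p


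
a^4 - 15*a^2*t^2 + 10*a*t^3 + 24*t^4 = (a - 3*t)*(a - 2*t)*(a + t)*(a + 4*t)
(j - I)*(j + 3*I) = j^2 + 2*I*j + 3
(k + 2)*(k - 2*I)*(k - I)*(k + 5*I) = k^4 + 2*k^3 + 2*I*k^3 + 13*k^2 + 4*I*k^2 + 26*k - 10*I*k - 20*I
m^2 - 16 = (m - 4)*(m + 4)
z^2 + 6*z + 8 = (z + 2)*(z + 4)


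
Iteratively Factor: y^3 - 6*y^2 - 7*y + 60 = (y - 5)*(y^2 - y - 12) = (y - 5)*(y - 4)*(y + 3)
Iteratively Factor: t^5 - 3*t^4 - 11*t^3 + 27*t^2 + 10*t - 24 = (t + 1)*(t^4 - 4*t^3 - 7*t^2 + 34*t - 24) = (t - 4)*(t + 1)*(t^3 - 7*t + 6) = (t - 4)*(t + 1)*(t + 3)*(t^2 - 3*t + 2) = (t - 4)*(t - 1)*(t + 1)*(t + 3)*(t - 2)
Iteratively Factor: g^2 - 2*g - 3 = (g - 3)*(g + 1)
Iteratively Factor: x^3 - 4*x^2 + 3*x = (x - 3)*(x^2 - x) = x*(x - 3)*(x - 1)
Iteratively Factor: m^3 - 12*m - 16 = (m - 4)*(m^2 + 4*m + 4) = (m - 4)*(m + 2)*(m + 2)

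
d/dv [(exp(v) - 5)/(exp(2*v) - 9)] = (-2*(exp(v) - 5)*exp(v) + exp(2*v) - 9)*exp(v)/(exp(2*v) - 9)^2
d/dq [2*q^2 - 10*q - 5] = 4*q - 10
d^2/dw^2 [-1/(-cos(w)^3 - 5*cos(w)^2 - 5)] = ((1 - cos(4*w))*(3*cos(w) + 10)^2 + (3*cos(w) + 40*cos(2*w) + 9*cos(3*w))*(cos(w)^3 + 5*cos(w)^2 + 5))/(4*(cos(w)^3 + 5*cos(w)^2 + 5)^3)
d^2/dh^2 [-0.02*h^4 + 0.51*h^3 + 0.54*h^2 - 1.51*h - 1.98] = -0.24*h^2 + 3.06*h + 1.08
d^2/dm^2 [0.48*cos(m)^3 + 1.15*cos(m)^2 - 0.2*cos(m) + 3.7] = -0.16*cos(m) - 2.3*cos(2*m) - 1.08*cos(3*m)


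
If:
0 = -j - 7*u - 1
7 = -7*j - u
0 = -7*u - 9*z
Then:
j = -1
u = 0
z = 0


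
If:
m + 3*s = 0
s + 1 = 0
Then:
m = 3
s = -1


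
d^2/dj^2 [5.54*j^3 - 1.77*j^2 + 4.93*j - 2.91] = 33.24*j - 3.54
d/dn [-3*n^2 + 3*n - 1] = 3 - 6*n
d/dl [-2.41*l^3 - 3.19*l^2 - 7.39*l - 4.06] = -7.23*l^2 - 6.38*l - 7.39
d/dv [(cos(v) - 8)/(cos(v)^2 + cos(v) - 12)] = (cos(v)^2 - 16*cos(v) + 4)*sin(v)/(cos(v)^2 + cos(v) - 12)^2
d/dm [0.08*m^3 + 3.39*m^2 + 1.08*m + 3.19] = 0.24*m^2 + 6.78*m + 1.08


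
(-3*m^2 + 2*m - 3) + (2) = -3*m^2 + 2*m - 1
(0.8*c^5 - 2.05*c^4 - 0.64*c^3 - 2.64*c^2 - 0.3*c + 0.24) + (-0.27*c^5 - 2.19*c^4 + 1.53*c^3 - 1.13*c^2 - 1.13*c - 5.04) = 0.53*c^5 - 4.24*c^4 + 0.89*c^3 - 3.77*c^2 - 1.43*c - 4.8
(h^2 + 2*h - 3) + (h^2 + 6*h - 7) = 2*h^2 + 8*h - 10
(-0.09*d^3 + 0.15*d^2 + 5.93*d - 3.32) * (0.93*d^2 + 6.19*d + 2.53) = -0.0837*d^5 - 0.4176*d^4 + 6.2157*d^3 + 33.9986*d^2 - 5.5479*d - 8.3996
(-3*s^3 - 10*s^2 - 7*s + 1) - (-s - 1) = -3*s^3 - 10*s^2 - 6*s + 2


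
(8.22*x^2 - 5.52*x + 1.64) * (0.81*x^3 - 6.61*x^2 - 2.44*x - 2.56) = 6.6582*x^5 - 58.8054*x^4 + 17.7588*x^3 - 18.4148*x^2 + 10.1296*x - 4.1984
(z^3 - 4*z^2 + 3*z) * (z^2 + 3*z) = z^5 - z^4 - 9*z^3 + 9*z^2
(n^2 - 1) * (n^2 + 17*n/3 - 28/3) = n^4 + 17*n^3/3 - 31*n^2/3 - 17*n/3 + 28/3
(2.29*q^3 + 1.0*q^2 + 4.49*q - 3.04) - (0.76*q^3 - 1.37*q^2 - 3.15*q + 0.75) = 1.53*q^3 + 2.37*q^2 + 7.64*q - 3.79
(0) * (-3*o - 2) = 0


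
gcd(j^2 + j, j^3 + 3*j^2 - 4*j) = j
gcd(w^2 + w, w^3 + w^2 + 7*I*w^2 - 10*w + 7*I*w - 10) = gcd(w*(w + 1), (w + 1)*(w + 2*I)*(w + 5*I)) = w + 1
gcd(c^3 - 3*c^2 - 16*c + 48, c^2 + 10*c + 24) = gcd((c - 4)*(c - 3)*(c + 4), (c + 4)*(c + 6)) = c + 4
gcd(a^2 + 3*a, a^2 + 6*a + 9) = a + 3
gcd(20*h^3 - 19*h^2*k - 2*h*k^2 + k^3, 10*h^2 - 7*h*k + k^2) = 5*h - k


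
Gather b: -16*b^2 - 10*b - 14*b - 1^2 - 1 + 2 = -16*b^2 - 24*b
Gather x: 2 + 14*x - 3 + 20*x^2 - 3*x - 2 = 20*x^2 + 11*x - 3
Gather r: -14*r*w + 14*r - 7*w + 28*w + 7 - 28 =r*(14 - 14*w) + 21*w - 21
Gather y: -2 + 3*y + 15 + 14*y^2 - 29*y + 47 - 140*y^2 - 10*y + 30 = -126*y^2 - 36*y + 90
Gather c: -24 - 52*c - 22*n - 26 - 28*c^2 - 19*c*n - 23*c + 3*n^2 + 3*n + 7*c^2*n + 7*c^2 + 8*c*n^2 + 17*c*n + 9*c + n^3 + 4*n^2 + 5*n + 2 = c^2*(7*n - 21) + c*(8*n^2 - 2*n - 66) + n^3 + 7*n^2 - 14*n - 48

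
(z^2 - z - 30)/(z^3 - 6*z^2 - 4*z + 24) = (z + 5)/(z^2 - 4)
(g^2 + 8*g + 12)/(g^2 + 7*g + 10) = (g + 6)/(g + 5)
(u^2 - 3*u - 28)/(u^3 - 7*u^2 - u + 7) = (u + 4)/(u^2 - 1)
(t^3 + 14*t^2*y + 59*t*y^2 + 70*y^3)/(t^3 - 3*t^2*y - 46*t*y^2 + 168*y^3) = (t^2 + 7*t*y + 10*y^2)/(t^2 - 10*t*y + 24*y^2)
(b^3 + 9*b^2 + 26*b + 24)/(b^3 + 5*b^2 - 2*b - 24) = (b + 2)/(b - 2)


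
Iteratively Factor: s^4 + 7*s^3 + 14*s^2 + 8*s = (s)*(s^3 + 7*s^2 + 14*s + 8) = s*(s + 1)*(s^2 + 6*s + 8) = s*(s + 1)*(s + 4)*(s + 2)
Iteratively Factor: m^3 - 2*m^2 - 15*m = (m + 3)*(m^2 - 5*m) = (m - 5)*(m + 3)*(m)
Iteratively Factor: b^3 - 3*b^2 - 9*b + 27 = (b - 3)*(b^2 - 9) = (b - 3)*(b + 3)*(b - 3)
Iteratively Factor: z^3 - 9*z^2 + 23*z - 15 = (z - 5)*(z^2 - 4*z + 3) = (z - 5)*(z - 3)*(z - 1)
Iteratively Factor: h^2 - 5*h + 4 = (h - 4)*(h - 1)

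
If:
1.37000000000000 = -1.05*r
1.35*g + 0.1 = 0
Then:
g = -0.07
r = -1.30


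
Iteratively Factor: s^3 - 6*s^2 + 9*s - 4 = (s - 1)*(s^2 - 5*s + 4) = (s - 4)*(s - 1)*(s - 1)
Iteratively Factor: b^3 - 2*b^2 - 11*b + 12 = (b - 1)*(b^2 - b - 12) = (b - 1)*(b + 3)*(b - 4)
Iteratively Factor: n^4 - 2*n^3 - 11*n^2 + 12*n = (n + 3)*(n^3 - 5*n^2 + 4*n) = (n - 1)*(n + 3)*(n^2 - 4*n) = n*(n - 1)*(n + 3)*(n - 4)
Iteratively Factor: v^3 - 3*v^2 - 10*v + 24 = (v - 2)*(v^2 - v - 12) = (v - 4)*(v - 2)*(v + 3)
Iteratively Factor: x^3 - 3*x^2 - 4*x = (x)*(x^2 - 3*x - 4) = x*(x - 4)*(x + 1)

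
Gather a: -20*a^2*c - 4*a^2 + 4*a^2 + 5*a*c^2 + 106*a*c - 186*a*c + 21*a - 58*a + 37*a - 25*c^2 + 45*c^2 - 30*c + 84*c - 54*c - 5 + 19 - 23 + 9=-20*a^2*c + a*(5*c^2 - 80*c) + 20*c^2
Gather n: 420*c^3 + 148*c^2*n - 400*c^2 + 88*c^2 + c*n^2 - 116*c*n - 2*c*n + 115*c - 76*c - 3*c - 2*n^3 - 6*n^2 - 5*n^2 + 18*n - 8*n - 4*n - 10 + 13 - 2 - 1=420*c^3 - 312*c^2 + 36*c - 2*n^3 + n^2*(c - 11) + n*(148*c^2 - 118*c + 6)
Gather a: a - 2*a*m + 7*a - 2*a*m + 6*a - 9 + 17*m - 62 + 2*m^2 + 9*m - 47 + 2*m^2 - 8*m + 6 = a*(14 - 4*m) + 4*m^2 + 18*m - 112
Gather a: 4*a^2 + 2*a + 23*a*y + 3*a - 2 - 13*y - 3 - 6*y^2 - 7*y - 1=4*a^2 + a*(23*y + 5) - 6*y^2 - 20*y - 6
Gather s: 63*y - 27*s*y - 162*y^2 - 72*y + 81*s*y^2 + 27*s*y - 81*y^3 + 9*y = 81*s*y^2 - 81*y^3 - 162*y^2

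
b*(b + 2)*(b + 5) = b^3 + 7*b^2 + 10*b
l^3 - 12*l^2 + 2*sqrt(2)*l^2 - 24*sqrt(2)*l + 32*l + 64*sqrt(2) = (l - 8)*(l - 4)*(l + 2*sqrt(2))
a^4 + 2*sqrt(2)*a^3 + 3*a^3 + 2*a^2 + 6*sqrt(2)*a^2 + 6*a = a*(a + 3)*(a + sqrt(2))^2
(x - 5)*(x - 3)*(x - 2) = x^3 - 10*x^2 + 31*x - 30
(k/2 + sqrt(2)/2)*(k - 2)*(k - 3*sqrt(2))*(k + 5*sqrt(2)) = k^4/2 - k^3 + 3*sqrt(2)*k^3/2 - 13*k^2 - 3*sqrt(2)*k^2 - 15*sqrt(2)*k + 26*k + 30*sqrt(2)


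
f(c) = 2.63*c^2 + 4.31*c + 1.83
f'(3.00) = 20.09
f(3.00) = 38.43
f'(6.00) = 35.87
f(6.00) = 122.37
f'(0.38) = 6.31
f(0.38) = 3.85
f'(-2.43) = -8.47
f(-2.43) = 6.89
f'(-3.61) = -14.68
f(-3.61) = 20.55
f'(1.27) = 10.99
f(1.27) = 11.55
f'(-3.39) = -13.52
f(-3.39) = 17.44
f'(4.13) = 26.03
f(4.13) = 64.49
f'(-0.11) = 3.73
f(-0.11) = 1.39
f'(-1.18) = -1.90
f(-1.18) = 0.41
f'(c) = 5.26*c + 4.31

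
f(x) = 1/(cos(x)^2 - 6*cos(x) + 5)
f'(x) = (2*sin(x)*cos(x) - 6*sin(x))/(cos(x)^2 - 6*cos(x) + 5)^2 = 2*(cos(x) - 3)*sin(x)/(cos(x)^2 - 6*cos(x) + 5)^2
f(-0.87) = 0.65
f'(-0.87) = 1.50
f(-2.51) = 0.10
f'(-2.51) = 0.04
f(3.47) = 0.09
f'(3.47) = 0.02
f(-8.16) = 0.14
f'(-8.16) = 0.13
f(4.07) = 0.11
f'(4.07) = 0.07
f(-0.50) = 1.98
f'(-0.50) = 7.99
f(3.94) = 0.10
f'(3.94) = 0.06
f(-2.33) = 0.10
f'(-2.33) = 0.06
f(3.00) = 0.08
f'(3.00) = -0.00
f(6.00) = 6.21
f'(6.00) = 44.03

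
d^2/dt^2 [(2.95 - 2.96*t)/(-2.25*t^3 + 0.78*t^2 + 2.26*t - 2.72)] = (89.91*t^5 - 210.3813*t^4 + 116.540928*t^3 - 138.14658*t^2 + 114.802056*t - 6.26085599999999)/(11.390625*t^9 - 11.84625*t^8 - 30.21705*t^7 + 64.633248*t^6 + 1.70974799999999*t^5 - 89.97444*t^4 + 67.16492*t^3 + 24.36576*t^2 - 50.161152*t + 20.123648)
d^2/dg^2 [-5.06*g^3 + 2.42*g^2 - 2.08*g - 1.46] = 4.84 - 30.36*g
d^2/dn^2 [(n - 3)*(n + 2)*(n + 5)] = 6*n + 8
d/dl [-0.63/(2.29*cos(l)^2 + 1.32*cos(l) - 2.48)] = -(2.8854*cos(l) + 0.8316)*sin(l)/(2.29*cos(l)^2 + 1.32*cos(l) - 2.48)^2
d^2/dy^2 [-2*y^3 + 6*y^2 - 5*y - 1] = 12 - 12*y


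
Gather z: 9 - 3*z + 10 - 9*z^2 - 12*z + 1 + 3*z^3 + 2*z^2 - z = 3*z^3 - 7*z^2 - 16*z + 20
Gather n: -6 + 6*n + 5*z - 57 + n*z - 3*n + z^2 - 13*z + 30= n*(z + 3) + z^2 - 8*z - 33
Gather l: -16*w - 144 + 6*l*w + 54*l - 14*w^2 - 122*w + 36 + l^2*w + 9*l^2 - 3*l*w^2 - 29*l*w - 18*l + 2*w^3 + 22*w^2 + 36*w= l^2*(w + 9) + l*(-3*w^2 - 23*w + 36) + 2*w^3 + 8*w^2 - 102*w - 108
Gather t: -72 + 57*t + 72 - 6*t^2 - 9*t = -6*t^2 + 48*t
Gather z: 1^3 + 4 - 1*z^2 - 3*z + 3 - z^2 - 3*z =-2*z^2 - 6*z + 8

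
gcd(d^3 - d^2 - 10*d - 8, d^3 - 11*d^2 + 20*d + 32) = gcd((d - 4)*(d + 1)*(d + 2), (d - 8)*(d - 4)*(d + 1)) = d^2 - 3*d - 4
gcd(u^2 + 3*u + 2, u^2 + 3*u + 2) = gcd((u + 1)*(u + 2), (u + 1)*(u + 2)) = u^2 + 3*u + 2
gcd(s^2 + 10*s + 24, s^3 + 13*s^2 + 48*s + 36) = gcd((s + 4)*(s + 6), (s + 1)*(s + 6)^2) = s + 6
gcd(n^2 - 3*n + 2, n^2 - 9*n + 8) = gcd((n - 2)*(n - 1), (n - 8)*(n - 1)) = n - 1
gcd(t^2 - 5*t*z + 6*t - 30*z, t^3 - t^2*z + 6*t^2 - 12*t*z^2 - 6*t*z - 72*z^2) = t + 6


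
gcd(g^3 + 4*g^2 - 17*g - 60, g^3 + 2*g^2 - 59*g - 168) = g + 3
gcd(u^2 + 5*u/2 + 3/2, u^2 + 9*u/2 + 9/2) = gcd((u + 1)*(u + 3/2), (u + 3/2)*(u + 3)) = u + 3/2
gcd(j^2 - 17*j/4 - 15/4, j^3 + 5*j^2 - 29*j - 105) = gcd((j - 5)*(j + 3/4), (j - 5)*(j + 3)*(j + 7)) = j - 5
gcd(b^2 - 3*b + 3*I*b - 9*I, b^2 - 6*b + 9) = b - 3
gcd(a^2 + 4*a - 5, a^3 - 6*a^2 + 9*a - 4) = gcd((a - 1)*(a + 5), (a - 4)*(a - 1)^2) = a - 1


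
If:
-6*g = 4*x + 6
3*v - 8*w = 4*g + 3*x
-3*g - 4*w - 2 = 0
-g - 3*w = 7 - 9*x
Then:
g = -76/49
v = 155/294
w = 65/98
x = 81/98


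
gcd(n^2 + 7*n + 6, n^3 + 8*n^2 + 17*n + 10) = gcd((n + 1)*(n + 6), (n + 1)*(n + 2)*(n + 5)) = n + 1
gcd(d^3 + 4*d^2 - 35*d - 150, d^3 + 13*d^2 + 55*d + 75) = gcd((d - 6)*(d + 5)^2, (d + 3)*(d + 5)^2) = d^2 + 10*d + 25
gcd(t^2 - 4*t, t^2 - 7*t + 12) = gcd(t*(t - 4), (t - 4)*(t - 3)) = t - 4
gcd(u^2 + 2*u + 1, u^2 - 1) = u + 1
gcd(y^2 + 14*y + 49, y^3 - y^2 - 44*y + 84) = y + 7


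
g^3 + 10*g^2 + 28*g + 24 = (g + 2)^2*(g + 6)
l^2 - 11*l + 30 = (l - 6)*(l - 5)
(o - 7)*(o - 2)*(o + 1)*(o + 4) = o^4 - 4*o^3 - 27*o^2 + 34*o + 56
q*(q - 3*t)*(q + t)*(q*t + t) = q^4*t - 2*q^3*t^2 + q^3*t - 3*q^2*t^3 - 2*q^2*t^2 - 3*q*t^3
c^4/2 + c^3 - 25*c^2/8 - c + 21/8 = (c/2 + 1/2)*(c - 3/2)*(c - 1)*(c + 7/2)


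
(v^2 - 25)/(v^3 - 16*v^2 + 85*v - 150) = (v + 5)/(v^2 - 11*v + 30)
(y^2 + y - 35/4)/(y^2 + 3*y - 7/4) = (2*y - 5)/(2*y - 1)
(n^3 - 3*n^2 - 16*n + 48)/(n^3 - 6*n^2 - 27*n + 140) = (n^2 + n - 12)/(n^2 - 2*n - 35)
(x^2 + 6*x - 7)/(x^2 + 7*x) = (x - 1)/x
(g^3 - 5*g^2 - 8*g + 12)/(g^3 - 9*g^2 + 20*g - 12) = (g + 2)/(g - 2)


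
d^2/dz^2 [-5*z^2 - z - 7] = -10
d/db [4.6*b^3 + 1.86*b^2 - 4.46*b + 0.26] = 13.8*b^2 + 3.72*b - 4.46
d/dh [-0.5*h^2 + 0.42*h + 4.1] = 0.42 - 1.0*h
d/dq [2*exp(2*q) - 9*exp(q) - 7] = (4*exp(q) - 9)*exp(q)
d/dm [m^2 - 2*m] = 2*m - 2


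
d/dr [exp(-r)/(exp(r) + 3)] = (-2*exp(r) - 3)*exp(-r)/(exp(2*r) + 6*exp(r) + 9)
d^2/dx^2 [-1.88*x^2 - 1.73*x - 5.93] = -3.76000000000000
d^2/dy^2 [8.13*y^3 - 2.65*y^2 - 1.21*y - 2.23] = 48.78*y - 5.3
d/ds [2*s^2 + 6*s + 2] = 4*s + 6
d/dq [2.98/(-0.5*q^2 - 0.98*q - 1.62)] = (2.98*q + 2.9204)/(0.5*q^2 + 0.98*q + 1.62)^2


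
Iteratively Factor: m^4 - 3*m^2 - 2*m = (m + 1)*(m^3 - m^2 - 2*m) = m*(m + 1)*(m^2 - m - 2) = m*(m - 2)*(m + 1)*(m + 1)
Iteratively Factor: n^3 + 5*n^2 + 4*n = (n)*(n^2 + 5*n + 4) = n*(n + 4)*(n + 1)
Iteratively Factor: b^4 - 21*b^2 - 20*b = (b + 1)*(b^3 - b^2 - 20*b) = (b + 1)*(b + 4)*(b^2 - 5*b) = (b - 5)*(b + 1)*(b + 4)*(b)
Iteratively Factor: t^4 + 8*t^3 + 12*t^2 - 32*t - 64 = (t + 2)*(t^3 + 6*t^2 - 32) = (t - 2)*(t + 2)*(t^2 + 8*t + 16) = (t - 2)*(t + 2)*(t + 4)*(t + 4)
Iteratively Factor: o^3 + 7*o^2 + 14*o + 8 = (o + 1)*(o^2 + 6*o + 8) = (o + 1)*(o + 4)*(o + 2)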